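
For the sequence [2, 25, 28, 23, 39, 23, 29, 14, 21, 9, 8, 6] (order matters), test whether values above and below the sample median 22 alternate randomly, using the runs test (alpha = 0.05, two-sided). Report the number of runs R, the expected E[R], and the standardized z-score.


Step 1: Compute median = 22; label A = above, B = below.
Labels in order: BAAAAAABBBBB  (n_A = 6, n_B = 6)
Step 2: Count runs R = 3.
Step 3: Under H0 (random ordering), E[R] = 2*n_A*n_B/(n_A+n_B) + 1 = 2*6*6/12 + 1 = 7.0000.
        Var[R] = 2*n_A*n_B*(2*n_A*n_B - n_A - n_B) / ((n_A+n_B)^2 * (n_A+n_B-1)) = 4320/1584 = 2.7273.
        SD[R] = 1.6514.
Step 4: Continuity-corrected z = (R + 0.5 - E[R]) / SD[R] = (3 + 0.5 - 7.0000) / 1.6514 = -2.1194.
Step 5: Two-sided p-value via normal approximation = 2*(1 - Phi(|z|)) = 0.034060.
Step 6: alpha = 0.05. reject H0.

R = 3, z = -2.1194, p = 0.034060, reject H0.


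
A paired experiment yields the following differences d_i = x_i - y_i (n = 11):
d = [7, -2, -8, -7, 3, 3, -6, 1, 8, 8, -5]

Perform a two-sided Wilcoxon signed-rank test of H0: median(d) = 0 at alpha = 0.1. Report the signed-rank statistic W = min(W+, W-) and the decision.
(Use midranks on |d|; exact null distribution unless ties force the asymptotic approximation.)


Step 1: Drop any zero differences (none here) and take |d_i|.
|d| = [7, 2, 8, 7, 3, 3, 6, 1, 8, 8, 5]
Step 2: Midrank |d_i| (ties get averaged ranks).
ranks: |7|->7.5, |2|->2, |8|->10, |7|->7.5, |3|->3.5, |3|->3.5, |6|->6, |1|->1, |8|->10, |8|->10, |5|->5
Step 3: Attach original signs; sum ranks with positive sign and with negative sign.
W+ = 7.5 + 3.5 + 3.5 + 1 + 10 + 10 = 35.5
W- = 2 + 10 + 7.5 + 6 + 5 = 30.5
(Check: W+ + W- = 66 should equal n(n+1)/2 = 66.)
Step 4: Test statistic W = min(W+, W-) = 30.5.
Step 5: Ties in |d|, so use the tie-corrected normal approximation.
        E[W] = n(n+1)/4 = 11*12/4 = 33.
        Tie groups: |d|=3 (t=2), |d|=7 (t=2), |d|=8 (t=3); sum(t^3 - t) = 36.
        Var[W] = n(n+1)(2n+1)/24 - sum(t^3-t)/48 = 3036/24 - 36/48 = 125.75.
        z = (W - E[W]) / sqrt(Var[W]) = (30.5 - 33) / 11.2138 = -0.2229.
        Two-sided p = 2*Phi(z) = 0.823583.
Step 6: alpha = 0.1. fail to reject H0.

W+ = 35.5, W- = 30.5, W = min = 30.5, p = 0.823583, fail to reject H0.


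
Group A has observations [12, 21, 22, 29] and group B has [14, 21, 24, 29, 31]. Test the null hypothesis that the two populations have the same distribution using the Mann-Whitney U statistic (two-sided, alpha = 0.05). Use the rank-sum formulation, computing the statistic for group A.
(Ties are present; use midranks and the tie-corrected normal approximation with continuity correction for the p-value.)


Step 1: Combine and sort all 9 observations; assign midranks.
sorted (value, group): (12,X), (14,Y), (21,X), (21,Y), (22,X), (24,Y), (29,X), (29,Y), (31,Y)
ranks: 12->1, 14->2, 21->3.5, 21->3.5, 22->5, 24->6, 29->7.5, 29->7.5, 31->9
Step 2: Rank sum for X: R1 = 1 + 3.5 + 5 + 7.5 = 17.
Step 3: U_X = R1 - n1(n1+1)/2 = 17 - 4*5/2 = 17 - 10 = 7.
       U_Y = n1*n2 - U_X = 20 - 7 = 13.
Step 4: Ties are present, so use the tie-corrected normal approximation (with continuity correction) for the p-value.
Step 5: p-value = 0.536878; compare to alpha = 0.05. fail to reject H0.

U_X = 7, p = 0.536878, fail to reject H0 at alpha = 0.05.


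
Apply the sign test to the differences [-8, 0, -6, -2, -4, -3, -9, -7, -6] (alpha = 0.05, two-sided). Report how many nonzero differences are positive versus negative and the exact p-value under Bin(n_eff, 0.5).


Step 1: Discard zero differences. Original n = 9; n_eff = number of nonzero differences = 8.
Nonzero differences (with sign): -8, -6, -2, -4, -3, -9, -7, -6
Step 2: Count signs: positive = 0, negative = 8.
Step 3: Under H0: P(positive) = 0.5, so the number of positives S ~ Bin(8, 0.5).
Step 4: Two-sided exact p-value = sum of Bin(8,0.5) probabilities at or below the observed probability = 0.007812.
Step 5: alpha = 0.05. reject H0.

n_eff = 8, pos = 0, neg = 8, p = 0.007812, reject H0.


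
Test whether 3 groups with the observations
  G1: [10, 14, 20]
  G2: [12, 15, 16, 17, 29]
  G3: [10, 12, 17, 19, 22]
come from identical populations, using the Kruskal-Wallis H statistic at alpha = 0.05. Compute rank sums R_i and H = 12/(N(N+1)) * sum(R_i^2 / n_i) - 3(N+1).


Step 1: Combine all N = 13 observations and assign midranks.
sorted (value, group, rank): (10,G1,1.5), (10,G3,1.5), (12,G2,3.5), (12,G3,3.5), (14,G1,5), (15,G2,6), (16,G2,7), (17,G2,8.5), (17,G3,8.5), (19,G3,10), (20,G1,11), (22,G3,12), (29,G2,13)
Step 2: Sum ranks within each group.
R_1 = 17.5 (n_1 = 3)
R_2 = 38 (n_2 = 5)
R_3 = 35.5 (n_3 = 5)
Step 3: H = 12/(N(N+1)) * sum(R_i^2/n_i) - 3(N+1)
     = 12/(13*14) * (17.5^2/3 + 38^2/5 + 35.5^2/5) - 3*14
     = 0.065934 * 642.933 - 42
     = 0.391209.
Step 4: Ties present; correction factor C = 1 - 18/(13^3 - 13) = 0.991758. Corrected H = 0.391209 / 0.991758 = 0.394460.
Step 5: Under H0, H ~ chi^2(2); p-value = 0.821002.
Step 6: alpha = 0.05. fail to reject H0.

H = 0.3945, df = 2, p = 0.821002, fail to reject H0.


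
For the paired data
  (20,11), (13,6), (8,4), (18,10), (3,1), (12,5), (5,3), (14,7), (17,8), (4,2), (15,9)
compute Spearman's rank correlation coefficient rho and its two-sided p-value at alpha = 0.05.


Step 1: Rank x and y separately (midranks; no ties here).
rank(x): 20->11, 13->6, 8->4, 18->10, 3->1, 12->5, 5->3, 14->7, 17->9, 4->2, 15->8
rank(y): 11->11, 6->6, 4->4, 10->10, 1->1, 5->5, 3->3, 7->7, 8->8, 2->2, 9->9
Step 2: d_i = R_x(i) - R_y(i); compute d_i^2.
  (11-11)^2=0, (6-6)^2=0, (4-4)^2=0, (10-10)^2=0, (1-1)^2=0, (5-5)^2=0, (3-3)^2=0, (7-7)^2=0, (9-8)^2=1, (2-2)^2=0, (8-9)^2=1
sum(d^2) = 2.
Step 3: rho = 1 - 6*2 / (11*(11^2 - 1)) = 1 - 12/1320 = 0.990909.
Step 4: Under H0, t = rho * sqrt((n-2)/(1-rho^2)) = 22.0966 ~ t(9).
Step 5: Two-sided p-value from the t-distribution with 9 df = 0.000000.
Step 6: alpha = 0.05. reject H0.

rho = 0.9909, p = 0.000000, reject H0 at alpha = 0.05.


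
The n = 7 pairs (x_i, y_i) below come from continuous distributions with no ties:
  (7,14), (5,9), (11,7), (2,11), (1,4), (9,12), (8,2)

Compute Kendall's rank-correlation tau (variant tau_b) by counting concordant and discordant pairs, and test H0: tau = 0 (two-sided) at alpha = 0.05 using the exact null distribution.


Step 1: Enumerate the 21 unordered pairs (i,j) with i<j and classify each by sign(x_j-x_i) * sign(y_j-y_i).
  (1,2):dx=-2,dy=-5->C; (1,3):dx=+4,dy=-7->D; (1,4):dx=-5,dy=-3->C; (1,5):dx=-6,dy=-10->C
  (1,6):dx=+2,dy=-2->D; (1,7):dx=+1,dy=-12->D; (2,3):dx=+6,dy=-2->D; (2,4):dx=-3,dy=+2->D
  (2,5):dx=-4,dy=-5->C; (2,6):dx=+4,dy=+3->C; (2,7):dx=+3,dy=-7->D; (3,4):dx=-9,dy=+4->D
  (3,5):dx=-10,dy=-3->C; (3,6):dx=-2,dy=+5->D; (3,7):dx=-3,dy=-5->C; (4,5):dx=-1,dy=-7->C
  (4,6):dx=+7,dy=+1->C; (4,7):dx=+6,dy=-9->D; (5,6):dx=+8,dy=+8->C; (5,7):dx=+7,dy=-2->D
  (6,7):dx=-1,dy=-10->C
Step 2: C = 11, D = 10, total pairs = 21.
Step 3: tau = (C - D)/(n(n-1)/2) = (11 - 10)/21 = 0.047619.
Step 4: Exact two-sided p-value (enumerate n! = 5040 permutations of y under H0): p = 1.000000.
Step 5: alpha = 0.05. fail to reject H0.

tau_b = 0.0476 (C=11, D=10), p = 1.000000, fail to reject H0.


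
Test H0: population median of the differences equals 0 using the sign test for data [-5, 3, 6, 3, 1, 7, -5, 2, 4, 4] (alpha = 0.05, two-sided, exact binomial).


Step 1: Discard zero differences. Original n = 10; n_eff = number of nonzero differences = 10.
Nonzero differences (with sign): -5, +3, +6, +3, +1, +7, -5, +2, +4, +4
Step 2: Count signs: positive = 8, negative = 2.
Step 3: Under H0: P(positive) = 0.5, so the number of positives S ~ Bin(10, 0.5).
Step 4: Two-sided exact p-value = sum of Bin(10,0.5) probabilities at or below the observed probability = 0.109375.
Step 5: alpha = 0.05. fail to reject H0.

n_eff = 10, pos = 8, neg = 2, p = 0.109375, fail to reject H0.


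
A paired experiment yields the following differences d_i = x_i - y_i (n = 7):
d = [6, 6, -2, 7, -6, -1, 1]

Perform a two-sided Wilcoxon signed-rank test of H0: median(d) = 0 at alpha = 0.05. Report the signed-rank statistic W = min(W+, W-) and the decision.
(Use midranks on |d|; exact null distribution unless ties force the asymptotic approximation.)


Step 1: Drop any zero differences (none here) and take |d_i|.
|d| = [6, 6, 2, 7, 6, 1, 1]
Step 2: Midrank |d_i| (ties get averaged ranks).
ranks: |6|->5, |6|->5, |2|->3, |7|->7, |6|->5, |1|->1.5, |1|->1.5
Step 3: Attach original signs; sum ranks with positive sign and with negative sign.
W+ = 5 + 5 + 7 + 1.5 = 18.5
W- = 3 + 5 + 1.5 = 9.5
(Check: W+ + W- = 28 should equal n(n+1)/2 = 28.)
Step 4: Test statistic W = min(W+, W-) = 9.5.
Step 5: Ties in |d|, so use the tie-corrected normal approximation.
        E[W] = n(n+1)/4 = 7*8/4 = 14.
        Tie groups: |d|=1 (t=2), |d|=6 (t=3); sum(t^3 - t) = 30.
        Var[W] = n(n+1)(2n+1)/24 - sum(t^3-t)/48 = 840/24 - 30/48 = 34.375.
        z = (W - E[W]) / sqrt(Var[W]) = (9.5 - 14) / 5.8630 = -0.7675.
        Two-sided p = 2*Phi(z) = 0.442771.
Step 6: alpha = 0.05. fail to reject H0.

W+ = 18.5, W- = 9.5, W = min = 9.5, p = 0.442771, fail to reject H0.


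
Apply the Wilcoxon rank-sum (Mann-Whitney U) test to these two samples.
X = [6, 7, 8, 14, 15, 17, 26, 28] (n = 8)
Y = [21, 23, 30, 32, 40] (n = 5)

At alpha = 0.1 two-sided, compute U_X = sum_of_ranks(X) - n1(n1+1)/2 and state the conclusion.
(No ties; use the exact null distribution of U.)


Step 1: Combine and sort all 13 observations; assign midranks.
sorted (value, group): (6,X), (7,X), (8,X), (14,X), (15,X), (17,X), (21,Y), (23,Y), (26,X), (28,X), (30,Y), (32,Y), (40,Y)
ranks: 6->1, 7->2, 8->3, 14->4, 15->5, 17->6, 21->7, 23->8, 26->9, 28->10, 30->11, 32->12, 40->13
Step 2: Rank sum for X: R1 = 1 + 2 + 3 + 4 + 5 + 6 + 9 + 10 = 40.
Step 3: U_X = R1 - n1(n1+1)/2 = 40 - 8*9/2 = 40 - 36 = 4.
       U_Y = n1*n2 - U_X = 40 - 4 = 36.
Step 4: No ties, so the exact null distribution of U (based on enumerating the C(13,8) = 1287 equally likely rank assignments) gives the two-sided p-value.
Step 5: p-value = 0.018648; compare to alpha = 0.1. reject H0.

U_X = 4, p = 0.018648, reject H0 at alpha = 0.1.


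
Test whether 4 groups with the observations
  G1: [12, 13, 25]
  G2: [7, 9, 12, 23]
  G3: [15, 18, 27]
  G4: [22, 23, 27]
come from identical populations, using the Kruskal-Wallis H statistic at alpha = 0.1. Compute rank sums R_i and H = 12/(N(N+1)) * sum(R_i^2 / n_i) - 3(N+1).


Step 1: Combine all N = 13 observations and assign midranks.
sorted (value, group, rank): (7,G2,1), (9,G2,2), (12,G1,3.5), (12,G2,3.5), (13,G1,5), (15,G3,6), (18,G3,7), (22,G4,8), (23,G2,9.5), (23,G4,9.5), (25,G1,11), (27,G3,12.5), (27,G4,12.5)
Step 2: Sum ranks within each group.
R_1 = 19.5 (n_1 = 3)
R_2 = 16 (n_2 = 4)
R_3 = 25.5 (n_3 = 3)
R_4 = 30 (n_4 = 3)
Step 3: H = 12/(N(N+1)) * sum(R_i^2/n_i) - 3(N+1)
     = 12/(13*14) * (19.5^2/3 + 16^2/4 + 25.5^2/3 + 30^2/3) - 3*14
     = 0.065934 * 707.5 - 42
     = 4.648352.
Step 4: Ties present; correction factor C = 1 - 18/(13^3 - 13) = 0.991758. Corrected H = 4.648352 / 0.991758 = 4.686981.
Step 5: Under H0, H ~ chi^2(3); p-value = 0.196206.
Step 6: alpha = 0.1. fail to reject H0.

H = 4.6870, df = 3, p = 0.196206, fail to reject H0.


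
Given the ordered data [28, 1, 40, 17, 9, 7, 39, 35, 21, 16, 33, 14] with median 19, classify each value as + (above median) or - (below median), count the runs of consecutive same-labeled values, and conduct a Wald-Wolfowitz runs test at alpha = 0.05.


Step 1: Compute median = 19; label A = above, B = below.
Labels in order: ABABBBAAABAB  (n_A = 6, n_B = 6)
Step 2: Count runs R = 8.
Step 3: Under H0 (random ordering), E[R] = 2*n_A*n_B/(n_A+n_B) + 1 = 2*6*6/12 + 1 = 7.0000.
        Var[R] = 2*n_A*n_B*(2*n_A*n_B - n_A - n_B) / ((n_A+n_B)^2 * (n_A+n_B-1)) = 4320/1584 = 2.7273.
        SD[R] = 1.6514.
Step 4: Continuity-corrected z = (R - 0.5 - E[R]) / SD[R] = (8 - 0.5 - 7.0000) / 1.6514 = 0.3028.
Step 5: Two-sided p-value via normal approximation = 2*(1 - Phi(|z|)) = 0.762069.
Step 6: alpha = 0.05. fail to reject H0.

R = 8, z = 0.3028, p = 0.762069, fail to reject H0.


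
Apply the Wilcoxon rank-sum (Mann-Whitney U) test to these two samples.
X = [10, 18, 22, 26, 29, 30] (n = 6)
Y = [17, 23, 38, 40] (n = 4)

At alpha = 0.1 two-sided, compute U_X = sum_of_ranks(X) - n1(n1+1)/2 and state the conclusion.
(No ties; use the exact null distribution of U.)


Step 1: Combine and sort all 10 observations; assign midranks.
sorted (value, group): (10,X), (17,Y), (18,X), (22,X), (23,Y), (26,X), (29,X), (30,X), (38,Y), (40,Y)
ranks: 10->1, 17->2, 18->3, 22->4, 23->5, 26->6, 29->7, 30->8, 38->9, 40->10
Step 2: Rank sum for X: R1 = 1 + 3 + 4 + 6 + 7 + 8 = 29.
Step 3: U_X = R1 - n1(n1+1)/2 = 29 - 6*7/2 = 29 - 21 = 8.
       U_Y = n1*n2 - U_X = 24 - 8 = 16.
Step 4: No ties, so the exact null distribution of U (based on enumerating the C(10,6) = 210 equally likely rank assignments) gives the two-sided p-value.
Step 5: p-value = 0.476190; compare to alpha = 0.1. fail to reject H0.

U_X = 8, p = 0.476190, fail to reject H0 at alpha = 0.1.


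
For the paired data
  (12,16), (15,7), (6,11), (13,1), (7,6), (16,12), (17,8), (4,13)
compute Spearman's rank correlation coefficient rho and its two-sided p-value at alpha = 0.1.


Step 1: Rank x and y separately (midranks; no ties here).
rank(x): 12->4, 15->6, 6->2, 13->5, 7->3, 16->7, 17->8, 4->1
rank(y): 16->8, 7->3, 11->5, 1->1, 6->2, 12->6, 8->4, 13->7
Step 2: d_i = R_x(i) - R_y(i); compute d_i^2.
  (4-8)^2=16, (6-3)^2=9, (2-5)^2=9, (5-1)^2=16, (3-2)^2=1, (7-6)^2=1, (8-4)^2=16, (1-7)^2=36
sum(d^2) = 104.
Step 3: rho = 1 - 6*104 / (8*(8^2 - 1)) = 1 - 624/504 = -0.238095.
Step 4: Under H0, t = rho * sqrt((n-2)/(1-rho^2)) = -0.6005 ~ t(6).
Step 5: Two-sided p-value from the t-distribution with 6 df = 0.570156.
Step 6: alpha = 0.1. fail to reject H0.

rho = -0.2381, p = 0.570156, fail to reject H0 at alpha = 0.1.


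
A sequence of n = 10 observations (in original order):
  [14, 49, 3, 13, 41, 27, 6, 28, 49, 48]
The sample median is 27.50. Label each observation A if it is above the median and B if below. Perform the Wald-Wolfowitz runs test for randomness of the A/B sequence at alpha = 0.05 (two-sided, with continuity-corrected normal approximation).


Step 1: Compute median = 27.50; label A = above, B = below.
Labels in order: BABBABBAAA  (n_A = 5, n_B = 5)
Step 2: Count runs R = 6.
Step 3: Under H0 (random ordering), E[R] = 2*n_A*n_B/(n_A+n_B) + 1 = 2*5*5/10 + 1 = 6.0000.
        Var[R] = 2*n_A*n_B*(2*n_A*n_B - n_A - n_B) / ((n_A+n_B)^2 * (n_A+n_B-1)) = 2000/900 = 2.2222.
        SD[R] = 1.4907.
Step 4: R = E[R], so z = 0 with no continuity correction.
Step 5: Two-sided p-value via normal approximation = 2*(1 - Phi(|z|)) = 1.000000.
Step 6: alpha = 0.05. fail to reject H0.

R = 6, z = 0.0000, p = 1.000000, fail to reject H0.


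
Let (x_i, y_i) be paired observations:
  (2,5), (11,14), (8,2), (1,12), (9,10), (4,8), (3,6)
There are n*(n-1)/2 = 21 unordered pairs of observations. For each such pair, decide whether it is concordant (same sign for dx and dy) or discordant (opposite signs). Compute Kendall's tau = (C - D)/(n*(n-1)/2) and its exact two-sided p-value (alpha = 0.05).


Step 1: Enumerate the 21 unordered pairs (i,j) with i<j and classify each by sign(x_j-x_i) * sign(y_j-y_i).
  (1,2):dx=+9,dy=+9->C; (1,3):dx=+6,dy=-3->D; (1,4):dx=-1,dy=+7->D; (1,5):dx=+7,dy=+5->C
  (1,6):dx=+2,dy=+3->C; (1,7):dx=+1,dy=+1->C; (2,3):dx=-3,dy=-12->C; (2,4):dx=-10,dy=-2->C
  (2,5):dx=-2,dy=-4->C; (2,6):dx=-7,dy=-6->C; (2,7):dx=-8,dy=-8->C; (3,4):dx=-7,dy=+10->D
  (3,5):dx=+1,dy=+8->C; (3,6):dx=-4,dy=+6->D; (3,7):dx=-5,dy=+4->D; (4,5):dx=+8,dy=-2->D
  (4,6):dx=+3,dy=-4->D; (4,7):dx=+2,dy=-6->D; (5,6):dx=-5,dy=-2->C; (5,7):dx=-6,dy=-4->C
  (6,7):dx=-1,dy=-2->C
Step 2: C = 13, D = 8, total pairs = 21.
Step 3: tau = (C - D)/(n(n-1)/2) = (13 - 8)/21 = 0.238095.
Step 4: Exact two-sided p-value (enumerate n! = 5040 permutations of y under H0): p = 0.561905.
Step 5: alpha = 0.05. fail to reject H0.

tau_b = 0.2381 (C=13, D=8), p = 0.561905, fail to reject H0.


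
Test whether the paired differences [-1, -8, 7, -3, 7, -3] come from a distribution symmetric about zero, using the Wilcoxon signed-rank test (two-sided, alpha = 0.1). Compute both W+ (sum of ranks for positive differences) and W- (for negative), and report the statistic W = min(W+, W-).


Step 1: Drop any zero differences (none here) and take |d_i|.
|d| = [1, 8, 7, 3, 7, 3]
Step 2: Midrank |d_i| (ties get averaged ranks).
ranks: |1|->1, |8|->6, |7|->4.5, |3|->2.5, |7|->4.5, |3|->2.5
Step 3: Attach original signs; sum ranks with positive sign and with negative sign.
W+ = 4.5 + 4.5 = 9
W- = 1 + 6 + 2.5 + 2.5 = 12
(Check: W+ + W- = 21 should equal n(n+1)/2 = 21.)
Step 4: Test statistic W = min(W+, W-) = 9.
Step 5: Ties in |d|, so use the tie-corrected normal approximation.
        E[W] = n(n+1)/4 = 6*7/4 = 10.5.
        Tie groups: |d|=3 (t=2), |d|=7 (t=2); sum(t^3 - t) = 12.
        Var[W] = n(n+1)(2n+1)/24 - sum(t^3-t)/48 = 546/24 - 12/48 = 22.5.
        z = (W - E[W]) / sqrt(Var[W]) = (9 - 10.5) / 4.7434 = -0.3162.
        Two-sided p = 2*Phi(z) = 0.751830.
Step 6: alpha = 0.1. fail to reject H0.

W+ = 9, W- = 12, W = min = 9, p = 0.751830, fail to reject H0.


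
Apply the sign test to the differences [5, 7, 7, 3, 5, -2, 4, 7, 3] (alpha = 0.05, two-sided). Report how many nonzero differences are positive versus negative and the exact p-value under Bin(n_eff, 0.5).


Step 1: Discard zero differences. Original n = 9; n_eff = number of nonzero differences = 9.
Nonzero differences (with sign): +5, +7, +7, +3, +5, -2, +4, +7, +3
Step 2: Count signs: positive = 8, negative = 1.
Step 3: Under H0: P(positive) = 0.5, so the number of positives S ~ Bin(9, 0.5).
Step 4: Two-sided exact p-value = sum of Bin(9,0.5) probabilities at or below the observed probability = 0.039062.
Step 5: alpha = 0.05. reject H0.

n_eff = 9, pos = 8, neg = 1, p = 0.039062, reject H0.


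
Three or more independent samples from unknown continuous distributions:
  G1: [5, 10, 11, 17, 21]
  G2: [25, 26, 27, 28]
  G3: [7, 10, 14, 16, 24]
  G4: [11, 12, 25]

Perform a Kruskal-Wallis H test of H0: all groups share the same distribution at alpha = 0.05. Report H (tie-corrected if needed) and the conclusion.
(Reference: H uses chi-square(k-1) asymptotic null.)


Step 1: Combine all N = 17 observations and assign midranks.
sorted (value, group, rank): (5,G1,1), (7,G3,2), (10,G1,3.5), (10,G3,3.5), (11,G1,5.5), (11,G4,5.5), (12,G4,7), (14,G3,8), (16,G3,9), (17,G1,10), (21,G1,11), (24,G3,12), (25,G2,13.5), (25,G4,13.5), (26,G2,15), (27,G2,16), (28,G2,17)
Step 2: Sum ranks within each group.
R_1 = 31 (n_1 = 5)
R_2 = 61.5 (n_2 = 4)
R_3 = 34.5 (n_3 = 5)
R_4 = 26 (n_4 = 3)
Step 3: H = 12/(N(N+1)) * sum(R_i^2/n_i) - 3(N+1)
     = 12/(17*18) * (31^2/5 + 61.5^2/4 + 34.5^2/5 + 26^2/3) - 3*18
     = 0.039216 * 1601.15 - 54
     = 8.790033.
Step 4: Ties present; correction factor C = 1 - 18/(17^3 - 17) = 0.996324. Corrected H = 8.790033 / 0.996324 = 8.822468.
Step 5: Under H0, H ~ chi^2(3); p-value = 0.031747.
Step 6: alpha = 0.05. reject H0.

H = 8.8225, df = 3, p = 0.031747, reject H0.


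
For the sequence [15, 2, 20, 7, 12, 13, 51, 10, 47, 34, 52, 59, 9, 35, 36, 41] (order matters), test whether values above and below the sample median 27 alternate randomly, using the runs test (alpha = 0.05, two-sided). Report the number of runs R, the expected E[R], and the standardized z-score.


Step 1: Compute median = 27; label A = above, B = below.
Labels in order: BBBBBBABAAAABAAA  (n_A = 8, n_B = 8)
Step 2: Count runs R = 6.
Step 3: Under H0 (random ordering), E[R] = 2*n_A*n_B/(n_A+n_B) + 1 = 2*8*8/16 + 1 = 9.0000.
        Var[R] = 2*n_A*n_B*(2*n_A*n_B - n_A - n_B) / ((n_A+n_B)^2 * (n_A+n_B-1)) = 14336/3840 = 3.7333.
        SD[R] = 1.9322.
Step 4: Continuity-corrected z = (R + 0.5 - E[R]) / SD[R] = (6 + 0.5 - 9.0000) / 1.9322 = -1.2939.
Step 5: Two-sided p-value via normal approximation = 2*(1 - Phi(|z|)) = 0.195709.
Step 6: alpha = 0.05. fail to reject H0.

R = 6, z = -1.2939, p = 0.195709, fail to reject H0.


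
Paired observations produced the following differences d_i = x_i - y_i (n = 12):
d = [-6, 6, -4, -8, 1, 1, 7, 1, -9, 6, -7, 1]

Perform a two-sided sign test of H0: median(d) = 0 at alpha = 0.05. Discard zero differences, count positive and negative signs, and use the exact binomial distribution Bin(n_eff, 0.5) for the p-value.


Step 1: Discard zero differences. Original n = 12; n_eff = number of nonzero differences = 12.
Nonzero differences (with sign): -6, +6, -4, -8, +1, +1, +7, +1, -9, +6, -7, +1
Step 2: Count signs: positive = 7, negative = 5.
Step 3: Under H0: P(positive) = 0.5, so the number of positives S ~ Bin(12, 0.5).
Step 4: Two-sided exact p-value = sum of Bin(12,0.5) probabilities at or below the observed probability = 0.774414.
Step 5: alpha = 0.05. fail to reject H0.

n_eff = 12, pos = 7, neg = 5, p = 0.774414, fail to reject H0.


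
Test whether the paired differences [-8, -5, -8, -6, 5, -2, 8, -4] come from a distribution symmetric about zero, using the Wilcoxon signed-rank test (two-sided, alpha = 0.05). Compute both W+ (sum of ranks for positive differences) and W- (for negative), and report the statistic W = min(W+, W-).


Step 1: Drop any zero differences (none here) and take |d_i|.
|d| = [8, 5, 8, 6, 5, 2, 8, 4]
Step 2: Midrank |d_i| (ties get averaged ranks).
ranks: |8|->7, |5|->3.5, |8|->7, |6|->5, |5|->3.5, |2|->1, |8|->7, |4|->2
Step 3: Attach original signs; sum ranks with positive sign and with negative sign.
W+ = 3.5 + 7 = 10.5
W- = 7 + 3.5 + 7 + 5 + 1 + 2 = 25.5
(Check: W+ + W- = 36 should equal n(n+1)/2 = 36.)
Step 4: Test statistic W = min(W+, W-) = 10.5.
Step 5: Ties in |d|, so use the tie-corrected normal approximation.
        E[W] = n(n+1)/4 = 8*9/4 = 18.
        Tie groups: |d|=5 (t=2), |d|=8 (t=3); sum(t^3 - t) = 30.
        Var[W] = n(n+1)(2n+1)/24 - sum(t^3-t)/48 = 1224/24 - 30/48 = 50.375.
        z = (W - E[W]) / sqrt(Var[W]) = (10.5 - 18) / 7.0975 = -1.0567.
        Two-sided p = 2*Phi(z) = 0.290646.
Step 6: alpha = 0.05. fail to reject H0.

W+ = 10.5, W- = 25.5, W = min = 10.5, p = 0.290646, fail to reject H0.


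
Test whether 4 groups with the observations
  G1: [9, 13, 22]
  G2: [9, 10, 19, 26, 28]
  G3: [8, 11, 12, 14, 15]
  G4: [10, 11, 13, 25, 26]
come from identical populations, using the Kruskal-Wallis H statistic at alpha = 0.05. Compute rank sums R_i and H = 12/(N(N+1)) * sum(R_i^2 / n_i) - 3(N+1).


Step 1: Combine all N = 18 observations and assign midranks.
sorted (value, group, rank): (8,G3,1), (9,G1,2.5), (9,G2,2.5), (10,G2,4.5), (10,G4,4.5), (11,G3,6.5), (11,G4,6.5), (12,G3,8), (13,G1,9.5), (13,G4,9.5), (14,G3,11), (15,G3,12), (19,G2,13), (22,G1,14), (25,G4,15), (26,G2,16.5), (26,G4,16.5), (28,G2,18)
Step 2: Sum ranks within each group.
R_1 = 26 (n_1 = 3)
R_2 = 54.5 (n_2 = 5)
R_3 = 38.5 (n_3 = 5)
R_4 = 52 (n_4 = 5)
Step 3: H = 12/(N(N+1)) * sum(R_i^2/n_i) - 3(N+1)
     = 12/(18*19) * (26^2/3 + 54.5^2/5 + 38.5^2/5 + 52^2/5) - 3*19
     = 0.035088 * 1656.63 - 57
     = 1.127485.
Step 4: Ties present; correction factor C = 1 - 30/(18^3 - 18) = 0.994840. Corrected H = 1.127485 / 0.994840 = 1.133333.
Step 5: Under H0, H ~ chi^2(3); p-value = 0.769034.
Step 6: alpha = 0.05. fail to reject H0.

H = 1.1333, df = 3, p = 0.769034, fail to reject H0.


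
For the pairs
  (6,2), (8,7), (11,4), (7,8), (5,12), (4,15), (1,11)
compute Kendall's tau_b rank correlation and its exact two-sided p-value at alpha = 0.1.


Step 1: Enumerate the 21 unordered pairs (i,j) with i<j and classify each by sign(x_j-x_i) * sign(y_j-y_i).
  (1,2):dx=+2,dy=+5->C; (1,3):dx=+5,dy=+2->C; (1,4):dx=+1,dy=+6->C; (1,5):dx=-1,dy=+10->D
  (1,6):dx=-2,dy=+13->D; (1,7):dx=-5,dy=+9->D; (2,3):dx=+3,dy=-3->D; (2,4):dx=-1,dy=+1->D
  (2,5):dx=-3,dy=+5->D; (2,6):dx=-4,dy=+8->D; (2,7):dx=-7,dy=+4->D; (3,4):dx=-4,dy=+4->D
  (3,5):dx=-6,dy=+8->D; (3,6):dx=-7,dy=+11->D; (3,7):dx=-10,dy=+7->D; (4,5):dx=-2,dy=+4->D
  (4,6):dx=-3,dy=+7->D; (4,7):dx=-6,dy=+3->D; (5,6):dx=-1,dy=+3->D; (5,7):dx=-4,dy=-1->C
  (6,7):dx=-3,dy=-4->C
Step 2: C = 5, D = 16, total pairs = 21.
Step 3: tau = (C - D)/(n(n-1)/2) = (5 - 16)/21 = -0.523810.
Step 4: Exact two-sided p-value (enumerate n! = 5040 permutations of y under H0): p = 0.136111.
Step 5: alpha = 0.1. fail to reject H0.

tau_b = -0.5238 (C=5, D=16), p = 0.136111, fail to reject H0.


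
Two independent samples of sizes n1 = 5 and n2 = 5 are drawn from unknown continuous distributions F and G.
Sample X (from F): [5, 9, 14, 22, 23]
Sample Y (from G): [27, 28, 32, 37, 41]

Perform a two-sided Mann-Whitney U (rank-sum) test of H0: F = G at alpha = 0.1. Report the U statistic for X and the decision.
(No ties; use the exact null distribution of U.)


Step 1: Combine and sort all 10 observations; assign midranks.
sorted (value, group): (5,X), (9,X), (14,X), (22,X), (23,X), (27,Y), (28,Y), (32,Y), (37,Y), (41,Y)
ranks: 5->1, 9->2, 14->3, 22->4, 23->5, 27->6, 28->7, 32->8, 37->9, 41->10
Step 2: Rank sum for X: R1 = 1 + 2 + 3 + 4 + 5 = 15.
Step 3: U_X = R1 - n1(n1+1)/2 = 15 - 5*6/2 = 15 - 15 = 0.
       U_Y = n1*n2 - U_X = 25 - 0 = 25.
Step 4: No ties, so the exact null distribution of U (based on enumerating the C(10,5) = 252 equally likely rank assignments) gives the two-sided p-value.
Step 5: p-value = 0.007937; compare to alpha = 0.1. reject H0.

U_X = 0, p = 0.007937, reject H0 at alpha = 0.1.


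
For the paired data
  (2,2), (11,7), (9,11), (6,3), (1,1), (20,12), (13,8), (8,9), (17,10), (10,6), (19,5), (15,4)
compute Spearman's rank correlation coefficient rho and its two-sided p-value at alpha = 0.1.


Step 1: Rank x and y separately (midranks; no ties here).
rank(x): 2->2, 11->7, 9->5, 6->3, 1->1, 20->12, 13->8, 8->4, 17->10, 10->6, 19->11, 15->9
rank(y): 2->2, 7->7, 11->11, 3->3, 1->1, 12->12, 8->8, 9->9, 10->10, 6->6, 5->5, 4->4
Step 2: d_i = R_x(i) - R_y(i); compute d_i^2.
  (2-2)^2=0, (7-7)^2=0, (5-11)^2=36, (3-3)^2=0, (1-1)^2=0, (12-12)^2=0, (8-8)^2=0, (4-9)^2=25, (10-10)^2=0, (6-6)^2=0, (11-5)^2=36, (9-4)^2=25
sum(d^2) = 122.
Step 3: rho = 1 - 6*122 / (12*(12^2 - 1)) = 1 - 732/1716 = 0.573427.
Step 4: Under H0, t = rho * sqrt((n-2)/(1-rho^2)) = 2.2134 ~ t(10).
Step 5: Two-sided p-value from the t-distribution with 10 df = 0.051266.
Step 6: alpha = 0.1. reject H0.

rho = 0.5734, p = 0.051266, reject H0 at alpha = 0.1.


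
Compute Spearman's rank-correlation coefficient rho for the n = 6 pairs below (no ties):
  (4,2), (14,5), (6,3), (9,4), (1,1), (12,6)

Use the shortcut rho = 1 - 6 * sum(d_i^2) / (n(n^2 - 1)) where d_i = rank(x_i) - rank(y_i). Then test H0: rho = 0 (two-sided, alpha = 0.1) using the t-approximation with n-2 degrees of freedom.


Step 1: Rank x and y separately (midranks; no ties here).
rank(x): 4->2, 14->6, 6->3, 9->4, 1->1, 12->5
rank(y): 2->2, 5->5, 3->3, 4->4, 1->1, 6->6
Step 2: d_i = R_x(i) - R_y(i); compute d_i^2.
  (2-2)^2=0, (6-5)^2=1, (3-3)^2=0, (4-4)^2=0, (1-1)^2=0, (5-6)^2=1
sum(d^2) = 2.
Step 3: rho = 1 - 6*2 / (6*(6^2 - 1)) = 1 - 12/210 = 0.942857.
Step 4: Under H0, t = rho * sqrt((n-2)/(1-rho^2)) = 5.6595 ~ t(4).
Step 5: Two-sided p-value from the t-distribution with 4 df = 0.004805.
Step 6: alpha = 0.1. reject H0.

rho = 0.9429, p = 0.004805, reject H0 at alpha = 0.1.


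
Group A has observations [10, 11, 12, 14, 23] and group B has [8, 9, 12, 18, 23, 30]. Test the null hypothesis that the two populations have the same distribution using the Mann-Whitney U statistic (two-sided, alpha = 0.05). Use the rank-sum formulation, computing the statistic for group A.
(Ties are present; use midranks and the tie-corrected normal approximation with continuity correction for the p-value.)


Step 1: Combine and sort all 11 observations; assign midranks.
sorted (value, group): (8,Y), (9,Y), (10,X), (11,X), (12,X), (12,Y), (14,X), (18,Y), (23,X), (23,Y), (30,Y)
ranks: 8->1, 9->2, 10->3, 11->4, 12->5.5, 12->5.5, 14->7, 18->8, 23->9.5, 23->9.5, 30->11
Step 2: Rank sum for X: R1 = 3 + 4 + 5.5 + 7 + 9.5 = 29.
Step 3: U_X = R1 - n1(n1+1)/2 = 29 - 5*6/2 = 29 - 15 = 14.
       U_Y = n1*n2 - U_X = 30 - 14 = 16.
Step 4: Ties are present, so use the tie-corrected normal approximation (with continuity correction) for the p-value.
Step 5: p-value = 0.926933; compare to alpha = 0.05. fail to reject H0.

U_X = 14, p = 0.926933, fail to reject H0 at alpha = 0.05.


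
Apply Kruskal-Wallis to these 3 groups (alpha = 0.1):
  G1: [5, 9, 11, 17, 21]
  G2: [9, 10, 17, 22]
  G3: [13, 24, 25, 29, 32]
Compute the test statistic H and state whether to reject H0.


Step 1: Combine all N = 14 observations and assign midranks.
sorted (value, group, rank): (5,G1,1), (9,G1,2.5), (9,G2,2.5), (10,G2,4), (11,G1,5), (13,G3,6), (17,G1,7.5), (17,G2,7.5), (21,G1,9), (22,G2,10), (24,G3,11), (25,G3,12), (29,G3,13), (32,G3,14)
Step 2: Sum ranks within each group.
R_1 = 25 (n_1 = 5)
R_2 = 24 (n_2 = 4)
R_3 = 56 (n_3 = 5)
Step 3: H = 12/(N(N+1)) * sum(R_i^2/n_i) - 3(N+1)
     = 12/(14*15) * (25^2/5 + 24^2/4 + 56^2/5) - 3*15
     = 0.057143 * 896.2 - 45
     = 6.211429.
Step 4: Ties present; correction factor C = 1 - 12/(14^3 - 14) = 0.995604. Corrected H = 6.211429 / 0.995604 = 6.238852.
Step 5: Under H0, H ~ chi^2(2); p-value = 0.044183.
Step 6: alpha = 0.1. reject H0.

H = 6.2389, df = 2, p = 0.044183, reject H0.


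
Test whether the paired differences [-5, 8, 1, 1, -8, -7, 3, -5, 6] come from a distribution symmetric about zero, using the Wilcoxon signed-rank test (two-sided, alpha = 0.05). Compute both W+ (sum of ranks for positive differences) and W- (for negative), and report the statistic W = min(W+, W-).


Step 1: Drop any zero differences (none here) and take |d_i|.
|d| = [5, 8, 1, 1, 8, 7, 3, 5, 6]
Step 2: Midrank |d_i| (ties get averaged ranks).
ranks: |5|->4.5, |8|->8.5, |1|->1.5, |1|->1.5, |8|->8.5, |7|->7, |3|->3, |5|->4.5, |6|->6
Step 3: Attach original signs; sum ranks with positive sign and with negative sign.
W+ = 8.5 + 1.5 + 1.5 + 3 + 6 = 20.5
W- = 4.5 + 8.5 + 7 + 4.5 = 24.5
(Check: W+ + W- = 45 should equal n(n+1)/2 = 45.)
Step 4: Test statistic W = min(W+, W-) = 20.5.
Step 5: Ties in |d|, so use the tie-corrected normal approximation.
        E[W] = n(n+1)/4 = 9*10/4 = 22.5.
        Tie groups: |d|=1 (t=2), |d|=5 (t=2), |d|=8 (t=2); sum(t^3 - t) = 18.
        Var[W] = n(n+1)(2n+1)/24 - sum(t^3-t)/48 = 1710/24 - 18/48 = 70.875.
        z = (W - E[W]) / sqrt(Var[W]) = (20.5 - 22.5) / 8.4187 = -0.2376.
        Two-sided p = 2*Phi(z) = 0.812218.
Step 6: alpha = 0.05. fail to reject H0.

W+ = 20.5, W- = 24.5, W = min = 20.5, p = 0.812218, fail to reject H0.


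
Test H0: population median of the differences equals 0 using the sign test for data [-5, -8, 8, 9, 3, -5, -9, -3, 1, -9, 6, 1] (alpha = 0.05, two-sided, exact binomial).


Step 1: Discard zero differences. Original n = 12; n_eff = number of nonzero differences = 12.
Nonzero differences (with sign): -5, -8, +8, +9, +3, -5, -9, -3, +1, -9, +6, +1
Step 2: Count signs: positive = 6, negative = 6.
Step 3: Under H0: P(positive) = 0.5, so the number of positives S ~ Bin(12, 0.5).
Step 4: Two-sided exact p-value = sum of Bin(12,0.5) probabilities at or below the observed probability = 1.000000.
Step 5: alpha = 0.05. fail to reject H0.

n_eff = 12, pos = 6, neg = 6, p = 1.000000, fail to reject H0.


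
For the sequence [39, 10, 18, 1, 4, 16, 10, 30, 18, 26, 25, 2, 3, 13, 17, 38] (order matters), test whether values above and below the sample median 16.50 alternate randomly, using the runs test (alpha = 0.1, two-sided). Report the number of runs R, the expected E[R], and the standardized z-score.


Step 1: Compute median = 16.50; label A = above, B = below.
Labels in order: ABABBBBAAAABBBAA  (n_A = 8, n_B = 8)
Step 2: Count runs R = 7.
Step 3: Under H0 (random ordering), E[R] = 2*n_A*n_B/(n_A+n_B) + 1 = 2*8*8/16 + 1 = 9.0000.
        Var[R] = 2*n_A*n_B*(2*n_A*n_B - n_A - n_B) / ((n_A+n_B)^2 * (n_A+n_B-1)) = 14336/3840 = 3.7333.
        SD[R] = 1.9322.
Step 4: Continuity-corrected z = (R + 0.5 - E[R]) / SD[R] = (7 + 0.5 - 9.0000) / 1.9322 = -0.7763.
Step 5: Two-sided p-value via normal approximation = 2*(1 - Phi(|z|)) = 0.437558.
Step 6: alpha = 0.1. fail to reject H0.

R = 7, z = -0.7763, p = 0.437558, fail to reject H0.


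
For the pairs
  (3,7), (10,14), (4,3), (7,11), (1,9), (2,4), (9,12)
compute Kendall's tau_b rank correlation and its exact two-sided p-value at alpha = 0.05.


Step 1: Enumerate the 21 unordered pairs (i,j) with i<j and classify each by sign(x_j-x_i) * sign(y_j-y_i).
  (1,2):dx=+7,dy=+7->C; (1,3):dx=+1,dy=-4->D; (1,4):dx=+4,dy=+4->C; (1,5):dx=-2,dy=+2->D
  (1,6):dx=-1,dy=-3->C; (1,7):dx=+6,dy=+5->C; (2,3):dx=-6,dy=-11->C; (2,4):dx=-3,dy=-3->C
  (2,5):dx=-9,dy=-5->C; (2,6):dx=-8,dy=-10->C; (2,7):dx=-1,dy=-2->C; (3,4):dx=+3,dy=+8->C
  (3,5):dx=-3,dy=+6->D; (3,6):dx=-2,dy=+1->D; (3,7):dx=+5,dy=+9->C; (4,5):dx=-6,dy=-2->C
  (4,6):dx=-5,dy=-7->C; (4,7):dx=+2,dy=+1->C; (5,6):dx=+1,dy=-5->D; (5,7):dx=+8,dy=+3->C
  (6,7):dx=+7,dy=+8->C
Step 2: C = 16, D = 5, total pairs = 21.
Step 3: tau = (C - D)/(n(n-1)/2) = (16 - 5)/21 = 0.523810.
Step 4: Exact two-sided p-value (enumerate n! = 5040 permutations of y under H0): p = 0.136111.
Step 5: alpha = 0.05. fail to reject H0.

tau_b = 0.5238 (C=16, D=5), p = 0.136111, fail to reject H0.


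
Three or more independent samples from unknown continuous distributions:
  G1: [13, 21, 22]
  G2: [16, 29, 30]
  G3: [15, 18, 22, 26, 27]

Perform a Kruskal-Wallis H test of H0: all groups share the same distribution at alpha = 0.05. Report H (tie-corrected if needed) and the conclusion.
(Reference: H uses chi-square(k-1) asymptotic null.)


Step 1: Combine all N = 11 observations and assign midranks.
sorted (value, group, rank): (13,G1,1), (15,G3,2), (16,G2,3), (18,G3,4), (21,G1,5), (22,G1,6.5), (22,G3,6.5), (26,G3,8), (27,G3,9), (29,G2,10), (30,G2,11)
Step 2: Sum ranks within each group.
R_1 = 12.5 (n_1 = 3)
R_2 = 24 (n_2 = 3)
R_3 = 29.5 (n_3 = 5)
Step 3: H = 12/(N(N+1)) * sum(R_i^2/n_i) - 3(N+1)
     = 12/(11*12) * (12.5^2/3 + 24^2/3 + 29.5^2/5) - 3*12
     = 0.090909 * 418.133 - 36
     = 2.012121.
Step 4: Ties present; correction factor C = 1 - 6/(11^3 - 11) = 0.995455. Corrected H = 2.012121 / 0.995455 = 2.021309.
Step 5: Under H0, H ~ chi^2(2); p-value = 0.363981.
Step 6: alpha = 0.05. fail to reject H0.

H = 2.0213, df = 2, p = 0.363981, fail to reject H0.


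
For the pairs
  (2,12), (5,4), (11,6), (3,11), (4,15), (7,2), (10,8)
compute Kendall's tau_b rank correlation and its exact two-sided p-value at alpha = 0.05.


Step 1: Enumerate the 21 unordered pairs (i,j) with i<j and classify each by sign(x_j-x_i) * sign(y_j-y_i).
  (1,2):dx=+3,dy=-8->D; (1,3):dx=+9,dy=-6->D; (1,4):dx=+1,dy=-1->D; (1,5):dx=+2,dy=+3->C
  (1,6):dx=+5,dy=-10->D; (1,7):dx=+8,dy=-4->D; (2,3):dx=+6,dy=+2->C; (2,4):dx=-2,dy=+7->D
  (2,5):dx=-1,dy=+11->D; (2,6):dx=+2,dy=-2->D; (2,7):dx=+5,dy=+4->C; (3,4):dx=-8,dy=+5->D
  (3,5):dx=-7,dy=+9->D; (3,6):dx=-4,dy=-4->C; (3,7):dx=-1,dy=+2->D; (4,5):dx=+1,dy=+4->C
  (4,6):dx=+4,dy=-9->D; (4,7):dx=+7,dy=-3->D; (5,6):dx=+3,dy=-13->D; (5,7):dx=+6,dy=-7->D
  (6,7):dx=+3,dy=+6->C
Step 2: C = 6, D = 15, total pairs = 21.
Step 3: tau = (C - D)/(n(n-1)/2) = (6 - 15)/21 = -0.428571.
Step 4: Exact two-sided p-value (enumerate n! = 5040 permutations of y under H0): p = 0.238889.
Step 5: alpha = 0.05. fail to reject H0.

tau_b = -0.4286 (C=6, D=15), p = 0.238889, fail to reject H0.


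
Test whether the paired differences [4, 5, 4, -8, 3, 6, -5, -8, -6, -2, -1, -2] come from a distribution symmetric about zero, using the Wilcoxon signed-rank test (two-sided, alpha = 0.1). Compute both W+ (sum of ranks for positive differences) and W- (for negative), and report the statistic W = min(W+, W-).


Step 1: Drop any zero differences (none here) and take |d_i|.
|d| = [4, 5, 4, 8, 3, 6, 5, 8, 6, 2, 1, 2]
Step 2: Midrank |d_i| (ties get averaged ranks).
ranks: |4|->5.5, |5|->7.5, |4|->5.5, |8|->11.5, |3|->4, |6|->9.5, |5|->7.5, |8|->11.5, |6|->9.5, |2|->2.5, |1|->1, |2|->2.5
Step 3: Attach original signs; sum ranks with positive sign and with negative sign.
W+ = 5.5 + 7.5 + 5.5 + 4 + 9.5 = 32
W- = 11.5 + 7.5 + 11.5 + 9.5 + 2.5 + 1 + 2.5 = 46
(Check: W+ + W- = 78 should equal n(n+1)/2 = 78.)
Step 4: Test statistic W = min(W+, W-) = 32.
Step 5: Ties in |d|, so use the tie-corrected normal approximation.
        E[W] = n(n+1)/4 = 12*13/4 = 39.
        Tie groups: |d|=2 (t=2), |d|=4 (t=2), |d|=5 (t=2), |d|=6 (t=2), |d|=8 (t=2); sum(t^3 - t) = 30.
        Var[W] = n(n+1)(2n+1)/24 - sum(t^3-t)/48 = 3900/24 - 30/48 = 161.875.
        z = (W - E[W]) / sqrt(Var[W]) = (32 - 39) / 12.7230 = -0.5502.
        Two-sided p = 2*Phi(z) = 0.582193.
Step 6: alpha = 0.1. fail to reject H0.

W+ = 32, W- = 46, W = min = 32, p = 0.582193, fail to reject H0.


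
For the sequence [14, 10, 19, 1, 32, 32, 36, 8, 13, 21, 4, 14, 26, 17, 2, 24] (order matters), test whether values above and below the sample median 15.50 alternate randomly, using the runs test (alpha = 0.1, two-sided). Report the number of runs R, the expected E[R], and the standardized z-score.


Step 1: Compute median = 15.50; label A = above, B = below.
Labels in order: BBABAAABBABBAABA  (n_A = 8, n_B = 8)
Step 2: Count runs R = 10.
Step 3: Under H0 (random ordering), E[R] = 2*n_A*n_B/(n_A+n_B) + 1 = 2*8*8/16 + 1 = 9.0000.
        Var[R] = 2*n_A*n_B*(2*n_A*n_B - n_A - n_B) / ((n_A+n_B)^2 * (n_A+n_B-1)) = 14336/3840 = 3.7333.
        SD[R] = 1.9322.
Step 4: Continuity-corrected z = (R - 0.5 - E[R]) / SD[R] = (10 - 0.5 - 9.0000) / 1.9322 = 0.2588.
Step 5: Two-sided p-value via normal approximation = 2*(1 - Phi(|z|)) = 0.795809.
Step 6: alpha = 0.1. fail to reject H0.

R = 10, z = 0.2588, p = 0.795809, fail to reject H0.


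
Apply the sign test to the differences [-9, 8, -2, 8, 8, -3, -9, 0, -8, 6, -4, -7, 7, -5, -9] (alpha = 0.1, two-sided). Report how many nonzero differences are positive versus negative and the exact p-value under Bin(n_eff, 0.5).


Step 1: Discard zero differences. Original n = 15; n_eff = number of nonzero differences = 14.
Nonzero differences (with sign): -9, +8, -2, +8, +8, -3, -9, -8, +6, -4, -7, +7, -5, -9
Step 2: Count signs: positive = 5, negative = 9.
Step 3: Under H0: P(positive) = 0.5, so the number of positives S ~ Bin(14, 0.5).
Step 4: Two-sided exact p-value = sum of Bin(14,0.5) probabilities at or below the observed probability = 0.423950.
Step 5: alpha = 0.1. fail to reject H0.

n_eff = 14, pos = 5, neg = 9, p = 0.423950, fail to reject H0.


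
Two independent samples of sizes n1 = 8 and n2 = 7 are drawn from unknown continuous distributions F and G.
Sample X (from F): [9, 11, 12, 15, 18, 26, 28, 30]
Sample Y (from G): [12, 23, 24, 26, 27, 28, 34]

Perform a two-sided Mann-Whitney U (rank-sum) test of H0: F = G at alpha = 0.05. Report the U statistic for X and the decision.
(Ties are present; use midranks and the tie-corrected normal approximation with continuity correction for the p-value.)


Step 1: Combine and sort all 15 observations; assign midranks.
sorted (value, group): (9,X), (11,X), (12,X), (12,Y), (15,X), (18,X), (23,Y), (24,Y), (26,X), (26,Y), (27,Y), (28,X), (28,Y), (30,X), (34,Y)
ranks: 9->1, 11->2, 12->3.5, 12->3.5, 15->5, 18->6, 23->7, 24->8, 26->9.5, 26->9.5, 27->11, 28->12.5, 28->12.5, 30->14, 34->15
Step 2: Rank sum for X: R1 = 1 + 2 + 3.5 + 5 + 6 + 9.5 + 12.5 + 14 = 53.5.
Step 3: U_X = R1 - n1(n1+1)/2 = 53.5 - 8*9/2 = 53.5 - 36 = 17.5.
       U_Y = n1*n2 - U_X = 56 - 17.5 = 38.5.
Step 4: Ties are present, so use the tie-corrected normal approximation (with continuity correction) for the p-value.
Step 5: p-value = 0.245891; compare to alpha = 0.05. fail to reject H0.

U_X = 17.5, p = 0.245891, fail to reject H0 at alpha = 0.05.


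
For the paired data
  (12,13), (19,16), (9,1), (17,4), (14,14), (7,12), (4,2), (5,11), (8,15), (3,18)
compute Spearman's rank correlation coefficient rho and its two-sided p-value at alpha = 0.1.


Step 1: Rank x and y separately (midranks; no ties here).
rank(x): 12->7, 19->10, 9->6, 17->9, 14->8, 7->4, 4->2, 5->3, 8->5, 3->1
rank(y): 13->6, 16->9, 1->1, 4->3, 14->7, 12->5, 2->2, 11->4, 15->8, 18->10
Step 2: d_i = R_x(i) - R_y(i); compute d_i^2.
  (7-6)^2=1, (10-9)^2=1, (6-1)^2=25, (9-3)^2=36, (8-7)^2=1, (4-5)^2=1, (2-2)^2=0, (3-4)^2=1, (5-8)^2=9, (1-10)^2=81
sum(d^2) = 156.
Step 3: rho = 1 - 6*156 / (10*(10^2 - 1)) = 1 - 936/990 = 0.054545.
Step 4: Under H0, t = rho * sqrt((n-2)/(1-rho^2)) = 0.1545 ~ t(8).
Step 5: Two-sided p-value from the t-distribution with 8 df = 0.881036.
Step 6: alpha = 0.1. fail to reject H0.

rho = 0.0545, p = 0.881036, fail to reject H0 at alpha = 0.1.
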